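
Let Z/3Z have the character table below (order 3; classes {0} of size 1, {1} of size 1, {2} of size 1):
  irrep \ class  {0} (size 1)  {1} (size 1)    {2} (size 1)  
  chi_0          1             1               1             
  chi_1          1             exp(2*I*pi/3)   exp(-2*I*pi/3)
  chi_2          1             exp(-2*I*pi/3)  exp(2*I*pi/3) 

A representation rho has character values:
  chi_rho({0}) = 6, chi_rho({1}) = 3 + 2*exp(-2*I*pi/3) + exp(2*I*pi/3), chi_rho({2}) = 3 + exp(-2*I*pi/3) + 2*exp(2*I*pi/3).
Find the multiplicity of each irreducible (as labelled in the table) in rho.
Multiplicities: chi_0: 3, chi_1: 1, chi_2: 2.

Argument: Use <chi_rho, chi> = (1/|G|) sum_C |C| * chi_rho(C) * conj(chi(C)) with |G| = 3 for each irreducible chi in the table:
  <chi_rho, chi_0> = (1/3)[1*(6)*conj(1) + 1*(3 + 2*exp(-2*I*pi/3) + exp(2*I*pi/3))*conj(1) + 1*(3 + exp(-2*I*pi/3) + 2*exp(2*I*pi/3))*conj(1)]
      = (1/3)[(6) + (3 + 2*exp(-2*I*pi/3) + exp(2*I*pi/3)) + (3 + exp(-2*I*pi/3) + 2*exp(2*I*pi/3))] = 9/3 = 3
  <chi_rho, chi_1> = (1/3)[1*(6)*conj(1) + 1*(3 + 2*exp(-2*I*pi/3) + exp(2*I*pi/3))*conj(exp(2*I*pi/3)) + 1*(3 + exp(-2*I*pi/3) + 2*exp(2*I*pi/3))*conj(exp(-2*I*pi/3))]
      = (1/3)[(6) + (1 + 3*exp(-2*I*pi/3) + 2*exp(2*I*pi/3)) + (1 + 2*exp(-2*I*pi/3) + 3*exp(2*I*pi/3))] = 3/3 = 1
  <chi_rho, chi_2> = (1/3)[1*(6)*conj(1) + 1*(3 + 2*exp(-2*I*pi/3) + exp(2*I*pi/3))*conj(exp(-2*I*pi/3)) + 1*(3 + exp(-2*I*pi/3) + 2*exp(2*I*pi/3))*conj(exp(2*I*pi/3))]
      = (1/3)[(6) + (2 + exp(-2*I*pi/3) + 3*exp(2*I*pi/3)) + (2 + 3*exp(-2*I*pi/3) + exp(2*I*pi/3))] = 6/3 = 2
(Exp terms are combined using exp(i*s)*conj(exp(i*t)) = exp(i*(s-t)), and sums of them are collapsed using the identity that for every m > 1 the m distinct m-th roots of unity sum to 0, e.g. 1 + exp(2*I*pi/3) + exp(-2*I*pi/3) = 0.)
Dimension check: dim(rho) = sum (mult * dim) = 3*1 + 1*1 + 2*1 = 6 = chi_rho(e) = 6.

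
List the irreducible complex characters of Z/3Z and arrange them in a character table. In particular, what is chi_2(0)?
Character table of Z/3Z (irreps indexed chi_0,...,chi_2 with chi_k(m) = zeta_3^(k*m), zeta_3 = exp(2*pi*i/3)):
  irrep \ class  {0} (size 1)  {1} (size 1)    {2} (size 1)  
  chi_0          1             1               1             
  chi_1          1             exp(2*I*pi/3)   exp(-2*I*pi/3)
  chi_2          1             exp(-2*I*pi/3)  exp(2*I*pi/3) 

Spot check: chi_2(0) = zeta_3^(2*0) = zeta_3^0 = 1.

Z/3Z is abelian, so all 3 irreducible complex representations are 1-dimensional. They are given by chi_k(m) = zeta_3^(k*m) for k = 0,...,2. Row orthogonality: sum_m chi_k(m) conj(chi_l(m)) = 3 * [k = l].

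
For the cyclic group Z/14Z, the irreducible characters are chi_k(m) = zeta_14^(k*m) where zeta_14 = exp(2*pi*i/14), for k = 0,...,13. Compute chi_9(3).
chi_9(3) = zeta_14^27 = exp(-I*pi/7)

Explanation: chi_9(3) = zeta_14^(9*3) = zeta_14^27. Since zeta_14^14 = 1, this equals zeta_14^13 = exp(2*pi*i*13/14) = exp(-I*pi/7).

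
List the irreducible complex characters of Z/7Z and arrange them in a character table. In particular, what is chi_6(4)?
Character table of Z/7Z (irreps indexed chi_0,...,chi_6 with chi_k(m) = zeta_7^(k*m), zeta_7 = exp(2*pi*i/7)):
  irrep \ class  {0} (size 1)  {1} (size 1)    {2} (size 1)    {3} (size 1)    {4} (size 1)    {5} (size 1)    {6} (size 1)  
  chi_0          1             1               1               1               1               1               1             
  chi_1          1             exp(2*I*pi/7)   exp(4*I*pi/7)   exp(6*I*pi/7)   exp(-6*I*pi/7)  exp(-4*I*pi/7)  exp(-2*I*pi/7)
  chi_2          1             exp(4*I*pi/7)   exp(-6*I*pi/7)  exp(-2*I*pi/7)  exp(2*I*pi/7)   exp(6*I*pi/7)   exp(-4*I*pi/7)
  chi_3          1             exp(6*I*pi/7)   exp(-2*I*pi/7)  exp(4*I*pi/7)   exp(-4*I*pi/7)  exp(2*I*pi/7)   exp(-6*I*pi/7)
  chi_4          1             exp(-6*I*pi/7)  exp(2*I*pi/7)   exp(-4*I*pi/7)  exp(4*I*pi/7)   exp(-2*I*pi/7)  exp(6*I*pi/7) 
  chi_5          1             exp(-4*I*pi/7)  exp(6*I*pi/7)   exp(2*I*pi/7)   exp(-2*I*pi/7)  exp(-6*I*pi/7)  exp(4*I*pi/7) 
  chi_6          1             exp(-2*I*pi/7)  exp(-4*I*pi/7)  exp(-6*I*pi/7)  exp(6*I*pi/7)   exp(4*I*pi/7)   exp(2*I*pi/7) 

Spot check: chi_6(4) = zeta_7^(6*4) = zeta_7^24 = exp(6*I*pi/7).

Z/7Z is abelian, so all 7 irreducible complex representations are 1-dimensional. They are given by chi_k(m) = zeta_7^(k*m) for k = 0,...,6. Row orthogonality: sum_m chi_k(m) conj(chi_l(m)) = 7 * [k = l].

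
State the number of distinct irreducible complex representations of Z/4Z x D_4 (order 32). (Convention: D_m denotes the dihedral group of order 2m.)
20

Solution. The number of irreducible complex representations of a finite group equals its number of conjugacy classes. For a direct product, #classes(G x H) = #classes(G) * #classes(H). Z/4Z has 4 classes (abelian), D_4 has 5 classes, so 4 * 5 = 20, so Z/4Z x D_4 (order 32) has exactly 20 irreducible complex representations.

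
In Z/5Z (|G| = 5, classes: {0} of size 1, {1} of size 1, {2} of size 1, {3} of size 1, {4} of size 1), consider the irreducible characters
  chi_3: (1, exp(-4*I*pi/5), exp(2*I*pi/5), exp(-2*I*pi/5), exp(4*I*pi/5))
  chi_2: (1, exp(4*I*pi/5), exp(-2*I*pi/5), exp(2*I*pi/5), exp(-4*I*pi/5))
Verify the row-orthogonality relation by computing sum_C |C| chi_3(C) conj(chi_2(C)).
Sum = 0; so <chi_3, chi_2> = 0 (distinct irreducibles are orthogonal).

Why: Compute term by term over conjugacy classes (|C| * chi_3(C) * conj(chi_2(C))):
  1*(1)*conj(1) + 1*(exp(-4*I*pi/5))*conj(exp(4*I*pi/5)) + 1*(exp(2*I*pi/5))*conj(exp(-2*I*pi/5)) + 1*(exp(-2*I*pi/5))*conj(exp(2*I*pi/5)) + 1*(exp(4*I*pi/5))*conj(exp(-4*I*pi/5))
  = (1) + (exp(2*I*pi/5)) + (exp(4*I*pi/5)) + (exp(-4*I*pi/5)) + (exp(-2*I*pi/5))
  = 0.
(Exp terms are combined using exp(i*s)*conj(exp(i*t)) = exp(i*(s-t)), and sums of them are collapsed using the identity that for every m > 1 the m distinct m-th roots of unity sum to 0, e.g. 1 + exp(2*I*pi/3) + exp(-2*I*pi/3) = 0.)
Dividing by |G| = 5 gives 0/5 = 0, matching the row-orthogonality relation <chi_3, chi_2> = [chi_3 = chi_2].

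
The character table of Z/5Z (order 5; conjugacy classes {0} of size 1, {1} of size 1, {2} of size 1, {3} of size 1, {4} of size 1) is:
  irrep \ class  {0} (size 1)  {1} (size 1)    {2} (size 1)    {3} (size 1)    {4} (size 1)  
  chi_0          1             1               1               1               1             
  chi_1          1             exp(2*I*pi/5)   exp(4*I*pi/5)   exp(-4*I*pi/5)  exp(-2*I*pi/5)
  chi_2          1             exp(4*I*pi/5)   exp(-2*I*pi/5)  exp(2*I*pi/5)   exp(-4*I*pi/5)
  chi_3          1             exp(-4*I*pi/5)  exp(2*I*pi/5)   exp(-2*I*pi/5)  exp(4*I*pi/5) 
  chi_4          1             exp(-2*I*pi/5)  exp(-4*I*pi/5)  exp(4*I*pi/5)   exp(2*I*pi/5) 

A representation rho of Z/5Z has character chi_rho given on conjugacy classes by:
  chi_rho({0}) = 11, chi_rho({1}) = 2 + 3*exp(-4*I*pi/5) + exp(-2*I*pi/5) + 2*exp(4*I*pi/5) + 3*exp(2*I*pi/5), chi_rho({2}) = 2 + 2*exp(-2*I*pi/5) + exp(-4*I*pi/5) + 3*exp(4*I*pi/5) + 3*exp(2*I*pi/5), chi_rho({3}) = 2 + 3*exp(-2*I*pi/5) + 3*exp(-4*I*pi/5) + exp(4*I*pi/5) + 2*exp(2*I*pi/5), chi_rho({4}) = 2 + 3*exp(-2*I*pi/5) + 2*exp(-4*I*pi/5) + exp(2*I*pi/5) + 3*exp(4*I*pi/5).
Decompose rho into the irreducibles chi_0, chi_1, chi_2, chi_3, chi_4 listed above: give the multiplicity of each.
Multiplicities: chi_0: 2, chi_1: 3, chi_2: 2, chi_3: 3, chi_4: 1.

Solution. Use <chi_rho, chi> = (1/|G|) sum_C |C| * chi_rho(C) * conj(chi(C)) with |G| = 5 for each irreducible chi in the table:
  <chi_rho, chi_0> = (1/5)[1*(11)*conj(1) + 1*(2 + 3*exp(-4*I*pi/5) + exp(-2*I*pi/5) + 2*exp(4*I*pi/5) + 3*exp(2*I*pi/5))*conj(1) + 1*(2 + 2*exp(-2*I*pi/5) + exp(-4*I*pi/5) + 3*exp(4*I*pi/5) + 3*exp(2*I*pi/5))*conj(1) + 1*(2 + 3*exp(-2*I*pi/5) + 3*exp(-4*I*pi/5) + exp(4*I*pi/5) + 2*exp(2*I*pi/5))*conj(1) + 1*(2 + 3*exp(-2*I*pi/5) + 2*exp(-4*I*pi/5) + exp(2*I*pi/5) + 3*exp(4*I*pi/5))*conj(1)]
      = (1/5)[(11) + (2 + 3*exp(-4*I*pi/5) + exp(-2*I*pi/5) + 2*exp(4*I*pi/5) + 3*exp(2*I*pi/5)) + (2 + 2*exp(-2*I*pi/5) + exp(-4*I*pi/5) + 3*exp(4*I*pi/5) + 3*exp(2*I*pi/5)) + (2 + 3*exp(-2*I*pi/5) + 3*exp(-4*I*pi/5) + exp(4*I*pi/5) + 2*exp(2*I*pi/5)) + (2 + 3*exp(-2*I*pi/5) + 2*exp(-4*I*pi/5) + exp(2*I*pi/5) + 3*exp(4*I*pi/5))] = 10/5 = 2
  <chi_rho, chi_1> = (1/5)[1*(11)*conj(1) + 1*(2 + 3*exp(-4*I*pi/5) + exp(-2*I*pi/5) + 2*exp(4*I*pi/5) + 3*exp(2*I*pi/5))*conj(exp(2*I*pi/5)) + 1*(2 + 2*exp(-2*I*pi/5) + exp(-4*I*pi/5) + 3*exp(4*I*pi/5) + 3*exp(2*I*pi/5))*conj(exp(4*I*pi/5)) + 1*(2 + 3*exp(-2*I*pi/5) + 3*exp(-4*I*pi/5) + exp(4*I*pi/5) + 2*exp(2*I*pi/5))*conj(exp(-4*I*pi/5)) + 1*(2 + 3*exp(-2*I*pi/5) + 2*exp(-4*I*pi/5) + exp(2*I*pi/5) + 3*exp(4*I*pi/5))*conj(exp(-2*I*pi/5))]
      = (1/5)[(11) + (3 + 2*exp(-2*I*pi/5) + exp(-4*I*pi/5) + 3*exp(4*I*pi/5) + 2*exp(2*I*pi/5)) + (3 + 3*exp(-2*I*pi/5) + 2*exp(-4*I*pi/5) + exp(2*I*pi/5) + 2*exp(4*I*pi/5)) + (3 + 2*exp(-4*I*pi/5) + exp(-2*I*pi/5) + 2*exp(4*I*pi/5) + 3*exp(2*I*pi/5)) + (3 + 2*exp(-2*I*pi/5) + 3*exp(-4*I*pi/5) + exp(4*I*pi/5) + 2*exp(2*I*pi/5))] = 15/5 = 3
  <chi_rho, chi_2> = (1/5)[1*(11)*conj(1) + 1*(2 + 3*exp(-4*I*pi/5) + exp(-2*I*pi/5) + 2*exp(4*I*pi/5) + 3*exp(2*I*pi/5))*conj(exp(4*I*pi/5)) + 1*(2 + 2*exp(-2*I*pi/5) + exp(-4*I*pi/5) + 3*exp(4*I*pi/5) + 3*exp(2*I*pi/5))*conj(exp(-2*I*pi/5)) + 1*(2 + 3*exp(-2*I*pi/5) + 3*exp(-4*I*pi/5) + exp(4*I*pi/5) + 2*exp(2*I*pi/5))*conj(exp(2*I*pi/5)) + 1*(2 + 3*exp(-2*I*pi/5) + 2*exp(-4*I*pi/5) + exp(2*I*pi/5) + 3*exp(4*I*pi/5))*conj(exp(-4*I*pi/5))]
      = (1/5)[(11) + (2 + 3*exp(-2*I*pi/5) + 2*exp(-4*I*pi/5) + exp(4*I*pi/5) + 3*exp(2*I*pi/5)) + (2 + 3*exp(-4*I*pi/5) + exp(-2*I*pi/5) + 3*exp(4*I*pi/5) + 2*exp(2*I*pi/5)) + (2 + 2*exp(-2*I*pi/5) + 3*exp(-4*I*pi/5) + exp(2*I*pi/5) + 3*exp(4*I*pi/5)) + (2 + 3*exp(-2*I*pi/5) + exp(-4*I*pi/5) + 2*exp(4*I*pi/5) + 3*exp(2*I*pi/5))] = 10/5 = 2
  <chi_rho, chi_3> = (1/5)[1*(11)*conj(1) + 1*(2 + 3*exp(-4*I*pi/5) + exp(-2*I*pi/5) + 2*exp(4*I*pi/5) + 3*exp(2*I*pi/5))*conj(exp(-4*I*pi/5)) + 1*(2 + 2*exp(-2*I*pi/5) + exp(-4*I*pi/5) + 3*exp(4*I*pi/5) + 3*exp(2*I*pi/5))*conj(exp(2*I*pi/5)) + 1*(2 + 3*exp(-2*I*pi/5) + 3*exp(-4*I*pi/5) + exp(4*I*pi/5) + 2*exp(2*I*pi/5))*conj(exp(-2*I*pi/5)) + 1*(2 + 3*exp(-2*I*pi/5) + 2*exp(-4*I*pi/5) + exp(2*I*pi/5) + 3*exp(4*I*pi/5))*conj(exp(4*I*pi/5))]
      = (1/5)[(11) + (3 + 2*exp(-2*I*pi/5) + 3*exp(-4*I*pi/5) + exp(2*I*pi/5) + 2*exp(4*I*pi/5)) + (3 + 2*exp(-2*I*pi/5) + 2*exp(-4*I*pi/5) + exp(4*I*pi/5) + 3*exp(2*I*pi/5)) + (3 + 3*exp(-2*I*pi/5) + exp(-4*I*pi/5) + 2*exp(4*I*pi/5) + 2*exp(2*I*pi/5)) + (3 + 2*exp(-4*I*pi/5) + exp(-2*I*pi/5) + 3*exp(4*I*pi/5) + 2*exp(2*I*pi/5))] = 15/5 = 3
  <chi_rho, chi_4> = (1/5)[1*(11)*conj(1) + 1*(2 + 3*exp(-4*I*pi/5) + exp(-2*I*pi/5) + 2*exp(4*I*pi/5) + 3*exp(2*I*pi/5))*conj(exp(-2*I*pi/5)) + 1*(2 + 2*exp(-2*I*pi/5) + exp(-4*I*pi/5) + 3*exp(4*I*pi/5) + 3*exp(2*I*pi/5))*conj(exp(-4*I*pi/5)) + 1*(2 + 3*exp(-2*I*pi/5) + 3*exp(-4*I*pi/5) + exp(4*I*pi/5) + 2*exp(2*I*pi/5))*conj(exp(4*I*pi/5)) + 1*(2 + 3*exp(-2*I*pi/5) + 2*exp(-4*I*pi/5) + exp(2*I*pi/5) + 3*exp(4*I*pi/5))*conj(exp(2*I*pi/5))]
      = (1/5)[(11) + (1 + 3*exp(-2*I*pi/5) + 2*exp(-4*I*pi/5) + 3*exp(4*I*pi/5) + 2*exp(2*I*pi/5)) + (1 + 3*exp(-2*I*pi/5) + 3*exp(-4*I*pi/5) + 2*exp(4*I*pi/5) + 2*exp(2*I*pi/5)) + (1 + 2*exp(-2*I*pi/5) + 2*exp(-4*I*pi/5) + 3*exp(4*I*pi/5) + 3*exp(2*I*pi/5)) + (1 + 2*exp(-2*I*pi/5) + 3*exp(-4*I*pi/5) + 2*exp(4*I*pi/5) + 3*exp(2*I*pi/5))] = 5/5 = 1
(Exp terms are combined using exp(i*s)*conj(exp(i*t)) = exp(i*(s-t)), and sums of them are collapsed using the identity that for every m > 1 the m distinct m-th roots of unity sum to 0, e.g. 1 + exp(2*I*pi/3) + exp(-2*I*pi/3) = 0.)
Dimension check: dim(rho) = sum (mult * dim) = 2*1 + 3*1 + 2*1 + 3*1 + 1*1 = 11 = chi_rho(e) = 11.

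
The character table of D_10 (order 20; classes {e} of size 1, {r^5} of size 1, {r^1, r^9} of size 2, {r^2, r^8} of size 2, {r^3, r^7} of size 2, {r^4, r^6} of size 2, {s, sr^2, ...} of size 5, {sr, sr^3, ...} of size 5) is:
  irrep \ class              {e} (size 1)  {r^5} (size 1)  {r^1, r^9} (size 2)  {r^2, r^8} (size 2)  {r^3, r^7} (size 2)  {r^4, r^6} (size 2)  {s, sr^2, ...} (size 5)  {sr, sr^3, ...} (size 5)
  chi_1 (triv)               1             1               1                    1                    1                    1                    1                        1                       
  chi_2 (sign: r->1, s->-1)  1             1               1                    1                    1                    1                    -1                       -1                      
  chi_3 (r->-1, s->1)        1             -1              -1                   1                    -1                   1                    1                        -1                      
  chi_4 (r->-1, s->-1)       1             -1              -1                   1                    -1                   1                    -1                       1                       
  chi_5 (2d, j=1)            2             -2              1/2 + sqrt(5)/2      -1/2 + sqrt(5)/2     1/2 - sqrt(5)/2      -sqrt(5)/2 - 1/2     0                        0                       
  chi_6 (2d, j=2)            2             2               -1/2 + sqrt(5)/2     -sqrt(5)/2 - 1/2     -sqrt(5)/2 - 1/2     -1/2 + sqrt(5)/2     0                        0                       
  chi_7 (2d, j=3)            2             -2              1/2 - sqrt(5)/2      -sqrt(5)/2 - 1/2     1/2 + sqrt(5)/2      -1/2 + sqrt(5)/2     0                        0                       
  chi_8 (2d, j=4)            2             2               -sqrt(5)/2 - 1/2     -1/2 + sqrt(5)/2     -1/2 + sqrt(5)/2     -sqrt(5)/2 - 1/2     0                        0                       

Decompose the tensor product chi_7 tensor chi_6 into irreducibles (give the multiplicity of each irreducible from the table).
chi_7 tensor chi_6 = chi_3 + chi_4 + chi_5 (all other irreducibles have multiplicity 0).

Justification: The character of a tensor product is the pointwise product (chi_7 * chi_6)(C) = chi_7(C) * chi_6(C):
  {e}: (2)*(2), {r^5}: (-2)*(2), {r^1, r^9}: (1/2 - sqrt(5)/2)*(-1/2 + sqrt(5)/2), {r^2, r^8}: (-sqrt(5)/2 - 1/2)*(-sqrt(5)/2 - 1/2), {r^3, r^7}: (1/2 + sqrt(5)/2)*(-sqrt(5)/2 - 1/2), {r^4, r^6}: (-1/2 + sqrt(5)/2)*(-1/2 + sqrt(5)/2), {s, sr^2, ...}: (0)*(0), {sr, sr^3, ...}: (0)*(0)
so (chi_7 * chi_6) takes values
  {e} -> 4, {r^5} -> -4, {r^1, r^9} -> -3/2 + sqrt(5)/2, {r^2, r^8} -> sqrt(5)/2 + 3/2, {r^3, r^7} -> -3/2 - sqrt(5)/2, {r^4, r^6} -> 3/2 - sqrt(5)/2, {s, sr^2, ...} -> 0, {sr, sr^3, ...} -> 0.
Now take the inner product of this character with each irreducible chi from the table, <chi_7*chi_6, chi> = (1/20) sum_C |C| (chi_7*chi_6)(C) conj(chi(C)):
  <chi_7*chi_6, chi_1> = (1/20)[1*(4)*conj(1) + 1*(-4)*conj(1) + 2*(-3/2 + sqrt(5)/2)*conj(1) + 2*(sqrt(5)/2 + 3/2)*conj(1) + 2*(-3/2 - sqrt(5)/2)*conj(1) + 2*(3/2 - sqrt(5)/2)*conj(1) + 5*(0)*conj(1) + 5*(0)*conj(1)]
      = (1/20)[(4) + (-4) + (-3 + sqrt(5)) + (sqrt(5) + 3) + (-3 - sqrt(5)) + (3 - sqrt(5)) + (0) + (0)] = 0/20 = 0
  <chi_7*chi_6, chi_2> = (1/20)[1*(4)*conj(1) + 1*(-4)*conj(1) + 2*(-3/2 + sqrt(5)/2)*conj(1) + 2*(sqrt(5)/2 + 3/2)*conj(1) + 2*(-3/2 - sqrt(5)/2)*conj(1) + 2*(3/2 - sqrt(5)/2)*conj(1) + 5*(0)*conj(-1) + 5*(0)*conj(-1)]
      = (1/20)[(4) + (-4) + (-3 + sqrt(5)) + (sqrt(5) + 3) + (-3 - sqrt(5)) + (3 - sqrt(5)) + (0) + (0)] = 0/20 = 0
  <chi_7*chi_6, chi_3> = (1/20)[1*(4)*conj(1) + 1*(-4)*conj(-1) + 2*(-3/2 + sqrt(5)/2)*conj(-1) + 2*(sqrt(5)/2 + 3/2)*conj(1) + 2*(-3/2 - sqrt(5)/2)*conj(-1) + 2*(3/2 - sqrt(5)/2)*conj(1) + 5*(0)*conj(1) + 5*(0)*conj(-1)]
      = (1/20)[(4) + (4) + (3 - sqrt(5)) + (sqrt(5) + 3) + (sqrt(5) + 3) + (3 - sqrt(5)) + (0) + (0)] = 20/20 = 1
  <chi_7*chi_6, chi_4> = (1/20)[1*(4)*conj(1) + 1*(-4)*conj(-1) + 2*(-3/2 + sqrt(5)/2)*conj(-1) + 2*(sqrt(5)/2 + 3/2)*conj(1) + 2*(-3/2 - sqrt(5)/2)*conj(-1) + 2*(3/2 - sqrt(5)/2)*conj(1) + 5*(0)*conj(-1) + 5*(0)*conj(1)]
      = (1/20)[(4) + (4) + (3 - sqrt(5)) + (sqrt(5) + 3) + (sqrt(5) + 3) + (3 - sqrt(5)) + (0) + (0)] = 20/20 = 1
  <chi_7*chi_6, chi_5> = (1/20)[1*(4)*conj(2) + 1*(-4)*conj(-2) + 2*(-3/2 + sqrt(5)/2)*conj(1/2 + sqrt(5)/2) + 2*(sqrt(5)/2 + 3/2)*conj(-1/2 + sqrt(5)/2) + 2*(-3/2 - sqrt(5)/2)*conj(1/2 - sqrt(5)/2) + 2*(3/2 - sqrt(5)/2)*conj(-sqrt(5)/2 - 1/2) + 5*(0)*conj(0) + 5*(0)*conj(0)]
      = (1/20)[(8) + (8) + (1 - sqrt(5)) + (1 + sqrt(5)) + (1 + sqrt(5)) + (1 - sqrt(5)) + (0) + (0)] = 20/20 = 1
  <chi_7*chi_6, chi_6> = (1/20)[1*(4)*conj(2) + 1*(-4)*conj(2) + 2*(-3/2 + sqrt(5)/2)*conj(-1/2 + sqrt(5)/2) + 2*(sqrt(5)/2 + 3/2)*conj(-sqrt(5)/2 - 1/2) + 2*(-3/2 - sqrt(5)/2)*conj(-sqrt(5)/2 - 1/2) + 2*(3/2 - sqrt(5)/2)*conj(-1/2 + sqrt(5)/2) + 5*(0)*conj(0) + 5*(0)*conj(0)]
      = (1/20)[(8) + (-8) + (4 - 2*sqrt(5)) + (-2*sqrt(5) - 4) + (4 + 2*sqrt(5)) + (-4 + 2*sqrt(5)) + (0) + (0)] = 0/20 = 0
  <chi_7*chi_6, chi_7> = (1/20)[1*(4)*conj(2) + 1*(-4)*conj(-2) + 2*(-3/2 + sqrt(5)/2)*conj(1/2 - sqrt(5)/2) + 2*(sqrt(5)/2 + 3/2)*conj(-sqrt(5)/2 - 1/2) + 2*(-3/2 - sqrt(5)/2)*conj(1/2 + sqrt(5)/2) + 2*(3/2 - sqrt(5)/2)*conj(-1/2 + sqrt(5)/2) + 5*(0)*conj(0) + 5*(0)*conj(0)]
      = (1/20)[(8) + (8) + (-4 + 2*sqrt(5)) + (-2*sqrt(5) - 4) + (-2*sqrt(5) - 4) + (-4 + 2*sqrt(5)) + (0) + (0)] = 0/20 = 0
  <chi_7*chi_6, chi_8> = (1/20)[1*(4)*conj(2) + 1*(-4)*conj(2) + 2*(-3/2 + sqrt(5)/2)*conj(-sqrt(5)/2 - 1/2) + 2*(sqrt(5)/2 + 3/2)*conj(-1/2 + sqrt(5)/2) + 2*(-3/2 - sqrt(5)/2)*conj(-1/2 + sqrt(5)/2) + 2*(3/2 - sqrt(5)/2)*conj(-sqrt(5)/2 - 1/2) + 5*(0)*conj(0) + 5*(0)*conj(0)]
      = (1/20)[(8) + (-8) + (-1 + sqrt(5)) + (1 + sqrt(5)) + (-sqrt(5) - 1) + (1 - sqrt(5)) + (0) + (0)] = 0/20 = 0
Hence the multiplicities are chi_3: 1, chi_4: 1, chi_5: 1. Dimension check: dim(chi_7)*dim(chi_6) = 2*2 = 4 and sum (mult * dim) = 1*1 + 1*1 + 1*2 = 4.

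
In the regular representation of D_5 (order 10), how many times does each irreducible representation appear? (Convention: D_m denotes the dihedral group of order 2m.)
Each irreducible V_i of dimension d_i appears with multiplicity d_i, i.e. rho_reg = (direct sum over all irreducibles V_i) d_i V_i. The irreducible dimensions for D_5 are 1, 1, 2, 2: 2 irreducibles of dimension 1, each with multiplicity 1; 2 irreducibles of dimension 2, each with multiplicity 2. Total dimension 2*1*1 + 2*2*2 = 10 = |G|.

General theorem: in the regular representation of a finite group G, each irreducible appears with multiplicity equal to its dimension. Check: dim(rho_reg) = sum d_i^2 = 1 + 1 + 4 + 4 = 10 = |G|.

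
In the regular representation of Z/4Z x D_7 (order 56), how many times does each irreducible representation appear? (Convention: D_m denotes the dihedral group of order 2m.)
Each irreducible V_i of dimension d_i appears with multiplicity d_i, i.e. rho_reg = (direct sum over all irreducibles V_i) d_i V_i. The irreducible dimensions for Z/4Z x D_7 are 1, 1, 1, 1, 1, 1, 1, 1, 2, 2, 2, 2, 2, 2, 2, 2, 2, 2, 2, 2: 8 irreducibles of dimension 1, each with multiplicity 1; 12 irreducibles of dimension 2, each with multiplicity 2. Total dimension 8*1*1 + 12*2*2 = 56 = |G|.

Proof sketch: General theorem: in the regular representation of a finite group G, each irreducible appears with multiplicity equal to its dimension. Check: dim(rho_reg) = sum d_i^2 = 1 + 1 + 1 + 1 + 1 + 1 + 1 + 1 + 4 + 4 + 4 + 4 + 4 + 4 + 4 + 4 + 4 + 4 + 4 + 4 = 56 = |G|.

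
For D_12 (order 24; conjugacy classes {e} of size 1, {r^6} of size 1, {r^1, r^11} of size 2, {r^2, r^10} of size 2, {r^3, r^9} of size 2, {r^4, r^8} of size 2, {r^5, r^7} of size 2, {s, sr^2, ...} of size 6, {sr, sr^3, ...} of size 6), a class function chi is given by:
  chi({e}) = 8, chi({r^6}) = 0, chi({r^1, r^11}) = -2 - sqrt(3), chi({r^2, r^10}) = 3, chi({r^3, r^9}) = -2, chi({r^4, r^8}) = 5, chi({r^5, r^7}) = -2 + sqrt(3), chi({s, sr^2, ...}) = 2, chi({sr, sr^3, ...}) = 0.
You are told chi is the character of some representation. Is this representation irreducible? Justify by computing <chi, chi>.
Not irreducible (reducible): <chi, chi> = 8 > 1.

Solution. <chi, chi> = (1/|G|) sum_C |C| * |chi(C)|^2 = (1/24)[1*|8|^2 + 1*|0|^2 + 2*|-2 - sqrt(3)|^2 + 2*|3|^2 + 2*|-2|^2 + 2*|5|^2 + 2*|-2 + sqrt(3)|^2 + 6*|2|^2 + 6*|0|^2]
  = (1/24)[(64) + (0) + (8*sqrt(3) + 14) + (18) + (8) + (50) + (14 - 8*sqrt(3)) + (24) + (0)] = 192/24 = 8.
A character is irreducible iff <chi, chi> = 1, so this representation is reducible.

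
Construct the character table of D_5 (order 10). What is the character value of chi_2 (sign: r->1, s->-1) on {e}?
Conjugacy classes: {e} of size 1, {r^1, r^4} of size 2, {r^2, r^3} of size 2, {s, sr, ..., sr^4} of size 5.
Character table:
  irrep \ class              {e} (size 1)  {r^1, r^4} (size 2)  {r^2, r^3} (size 2)  {s, sr, ..., sr^4} (size 5)
  chi_1 (triv)               1             1                    1                    1                          
  chi_2 (sign: r->1, s->-1)  1             1                    1                    -1                         
  chi_3 (2d, j=1)            2             -1/2 + sqrt(5)/2     -sqrt(5)/2 - 1/2     0                          
  chi_4 (2d, j=2)            2             -sqrt(5)/2 - 1/2     -1/2 + sqrt(5)/2     0                          

Spot check: chi_2 (sign: r->1, s->-1) on {e} = 1.

Explanation: D_5 has order 2*5 = 10 with 4 conjugacy classes, hence 4 irreducibles. Sum of squared dims 1 + 1 + 4 + 4 = 10 = |G|. Linear characters come from the abelianisation; the 2-dimensional irreps have character r^k -> 2*cos(2*pi*j*k/5), reflections -> 0.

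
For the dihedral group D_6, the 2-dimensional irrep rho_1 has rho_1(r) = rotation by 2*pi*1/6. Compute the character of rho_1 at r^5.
chi_{rho_1}(r^5) = 2*cos(2*pi*1*5/6) = 1

Explanation: rho_1(r^5) is rotation by angle 2*pi*1*5/6, whose trace is 2*cos(2*pi*1*5/6) = 1.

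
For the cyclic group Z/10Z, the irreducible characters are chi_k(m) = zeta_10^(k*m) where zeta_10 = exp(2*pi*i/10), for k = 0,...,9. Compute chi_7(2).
chi_7(2) = zeta_10^14 = exp(4*I*pi/5)

Justification: chi_7(2) = zeta_10^(7*2) = zeta_10^14. Since zeta_10^10 = 1, this equals zeta_10^4 = exp(2*pi*i*4/10) = exp(4*I*pi/5).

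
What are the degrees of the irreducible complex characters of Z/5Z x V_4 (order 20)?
Dimensions: 1, 1, 1, 1, 1, 1, 1, 1, 1, 1, 1, 1, 1, 1, 1, 1, 1, 1, 1, 1

There are 20 irreducibles (= number of conjugacy classes). Their dimensions d_i satisfy sum d_i^2 = |G| = 20: 1 + 1 + 1 + 1 + 1 + 1 + 1 + 1 + 1 + 1 + 1 + 1 + 1 + 1 + 1 + 1 + 1 + 1 + 1 + 1 = 20. (For the product with Z/5Z: each of the 5 1-dim characters of Z/5Z tensors with each irrep of V_4, giving 5 copies of each V_4-dimension.)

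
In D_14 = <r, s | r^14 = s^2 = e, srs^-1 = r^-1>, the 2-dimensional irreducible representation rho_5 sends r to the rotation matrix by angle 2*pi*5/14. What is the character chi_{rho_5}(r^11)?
chi_{rho_5}(r^11) = 2*cos(2*pi*5*11/14) = 2*cos(pi/7)

Justification: rho_5(r^11) is rotation by angle 2*pi*5*11/14, whose trace is 2*cos(2*pi*5*11/14) = 2*cos(pi/7).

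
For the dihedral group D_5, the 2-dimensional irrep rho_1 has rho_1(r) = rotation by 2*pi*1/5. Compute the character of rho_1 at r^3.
chi_{rho_1}(r^3) = 2*cos(2*pi*1*3/5) = -sqrt(5)/2 - 1/2

rho_1(r^3) is rotation by angle 2*pi*1*3/5, whose trace is 2*cos(2*pi*1*3/5) = -sqrt(5)/2 - 1/2.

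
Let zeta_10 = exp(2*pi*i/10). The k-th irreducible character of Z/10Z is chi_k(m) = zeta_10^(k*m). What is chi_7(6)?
chi_7(6) = zeta_10^42 = exp(2*I*pi/5)

Derivation: chi_7(6) = zeta_10^(7*6) = zeta_10^42. Since zeta_10^10 = 1, this equals zeta_10^2 = exp(2*pi*i*2/10) = exp(2*I*pi/5).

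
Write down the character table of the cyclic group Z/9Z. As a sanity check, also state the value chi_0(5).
Character table of Z/9Z (irreps indexed chi_0,...,chi_8 with chi_k(m) = zeta_9^(k*m), zeta_9 = exp(2*pi*i/9)):
  irrep \ class  {0} (size 1)  {1} (size 1)    {2} (size 1)    {3} (size 1)    {4} (size 1)    {5} (size 1)    {6} (size 1)    {7} (size 1)    {8} (size 1)  
  chi_0          1             1               1               1               1               1               1               1               1             
  chi_1          1             exp(2*I*pi/9)   exp(4*I*pi/9)   exp(2*I*pi/3)   exp(8*I*pi/9)   exp(-8*I*pi/9)  exp(-2*I*pi/3)  exp(-4*I*pi/9)  exp(-2*I*pi/9)
  chi_2          1             exp(4*I*pi/9)   exp(8*I*pi/9)   exp(-2*I*pi/3)  exp(-2*I*pi/9)  exp(2*I*pi/9)   exp(2*I*pi/3)   exp(-8*I*pi/9)  exp(-4*I*pi/9)
  chi_3          1             exp(2*I*pi/3)   exp(-2*I*pi/3)  1               exp(2*I*pi/3)   exp(-2*I*pi/3)  1               exp(2*I*pi/3)   exp(-2*I*pi/3)
  chi_4          1             exp(8*I*pi/9)   exp(-2*I*pi/9)  exp(2*I*pi/3)   exp(-4*I*pi/9)  exp(4*I*pi/9)   exp(-2*I*pi/3)  exp(2*I*pi/9)   exp(-8*I*pi/9)
  chi_5          1             exp(-8*I*pi/9)  exp(2*I*pi/9)   exp(-2*I*pi/3)  exp(4*I*pi/9)   exp(-4*I*pi/9)  exp(2*I*pi/3)   exp(-2*I*pi/9)  exp(8*I*pi/9) 
  chi_6          1             exp(-2*I*pi/3)  exp(2*I*pi/3)   1               exp(-2*I*pi/3)  exp(2*I*pi/3)   1               exp(-2*I*pi/3)  exp(2*I*pi/3) 
  chi_7          1             exp(-4*I*pi/9)  exp(-8*I*pi/9)  exp(2*I*pi/3)   exp(2*I*pi/9)   exp(-2*I*pi/9)  exp(-2*I*pi/3)  exp(8*I*pi/9)   exp(4*I*pi/9) 
  chi_8          1             exp(-2*I*pi/9)  exp(-4*I*pi/9)  exp(-2*I*pi/3)  exp(-8*I*pi/9)  exp(8*I*pi/9)   exp(2*I*pi/3)   exp(4*I*pi/9)   exp(2*I*pi/9) 

Spot check: chi_0(5) = zeta_9^(0*5) = zeta_9^0 = 1.

Argument: Z/9Z is abelian, so all 9 irreducible complex representations are 1-dimensional. They are given by chi_k(m) = zeta_9^(k*m) for k = 0,...,8. Row orthogonality: sum_m chi_k(m) conj(chi_l(m)) = 9 * [k = l].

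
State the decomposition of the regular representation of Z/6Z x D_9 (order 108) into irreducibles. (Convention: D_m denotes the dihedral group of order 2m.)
Each irreducible V_i of dimension d_i appears with multiplicity d_i, i.e. rho_reg = (direct sum over all irreducibles V_i) d_i V_i. The irreducible dimensions for Z/6Z x D_9 are 1, 1, 1, 1, 1, 1, 1, 1, 1, 1, 1, 1, 2, 2, 2, 2, 2, 2, 2, 2, 2, 2, 2, 2, 2, 2, 2, 2, 2, 2, 2, 2, 2, 2, 2, 2: 12 irreducibles of dimension 1, each with multiplicity 1; 24 irreducibles of dimension 2, each with multiplicity 2. Total dimension 12*1*1 + 24*2*2 = 108 = |G|.

Proof sketch: General theorem: in the regular representation of a finite group G, each irreducible appears with multiplicity equal to its dimension. Check: dim(rho_reg) = sum d_i^2 = 1 + 1 + 1 + 1 + 1 + 1 + 1 + 1 + 1 + 1 + 1 + 1 + 4 + 4 + 4 + 4 + 4 + 4 + 4 + 4 + 4 + 4 + 4 + 4 + 4 + 4 + 4 + 4 + 4 + 4 + 4 + 4 + 4 + 4 + 4 + 4 = 108 = |G|.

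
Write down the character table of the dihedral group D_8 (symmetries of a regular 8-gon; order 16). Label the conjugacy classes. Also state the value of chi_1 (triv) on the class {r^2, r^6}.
Conjugacy classes: {e} of size 1, {r^4} of size 1, {r^1, r^7} of size 2, {r^2, r^6} of size 2, {r^3, r^5} of size 2, {s, sr^2, ...} of size 4, {sr, sr^3, ...} of size 4.
Character table:
  irrep \ class              {e} (size 1)  {r^4} (size 1)  {r^1, r^7} (size 2)  {r^2, r^6} (size 2)  {r^3, r^5} (size 2)  {s, sr^2, ...} (size 4)  {sr, sr^3, ...} (size 4)
  chi_1 (triv)               1             1               1                    1                    1                    1                        1                       
  chi_2 (sign: r->1, s->-1)  1             1               1                    1                    1                    -1                       -1                      
  chi_3 (r->-1, s->1)        1             1               -1                   1                    -1                   1                        -1                      
  chi_4 (r->-1, s->-1)       1             1               -1                   1                    -1                   -1                       1                       
  chi_5 (2d, j=1)            2             -2              sqrt(2)              0                    -sqrt(2)             0                        0                       
  chi_6 (2d, j=2)            2             2               0                    -2                   0                    0                        0                       
  chi_7 (2d, j=3)            2             -2              -sqrt(2)             0                    sqrt(2)              0                        0                       

Spot check: chi_1 (triv) on {r^2, r^6} = 1.

Solution. D_8 has order 2*8 = 16 with 7 conjugacy classes, hence 7 irreducibles. Sum of squared dims 1 + 1 + 1 + 1 + 4 + 4 + 4 = 16 = |G|. Linear characters come from the abelianisation; the 2-dimensional irreps have character r^k -> 2*cos(2*pi*j*k/8), reflections -> 0.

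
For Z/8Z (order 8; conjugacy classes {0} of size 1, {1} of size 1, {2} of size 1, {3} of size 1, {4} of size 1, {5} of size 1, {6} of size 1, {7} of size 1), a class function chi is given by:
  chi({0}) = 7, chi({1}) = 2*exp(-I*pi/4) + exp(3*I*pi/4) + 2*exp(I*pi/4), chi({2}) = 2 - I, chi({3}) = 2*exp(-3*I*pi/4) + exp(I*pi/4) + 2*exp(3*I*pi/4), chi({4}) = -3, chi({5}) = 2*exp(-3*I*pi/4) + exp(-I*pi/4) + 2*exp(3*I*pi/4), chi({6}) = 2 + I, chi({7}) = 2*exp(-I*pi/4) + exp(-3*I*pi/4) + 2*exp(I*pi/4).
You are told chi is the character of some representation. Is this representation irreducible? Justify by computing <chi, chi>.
Not irreducible (reducible): <chi, chi> = 11 > 1.

Derivation: <chi, chi> = (1/|G|) sum_C |C| * |chi(C)|^2 = (1/8)[1*|7|^2 + 1*|2*exp(-I*pi/4) + exp(3*I*pi/4) + 2*exp(I*pi/4)|^2 + 1*|2 - I|^2 + 1*|2*exp(-3*I*pi/4) + exp(I*pi/4) + 2*exp(3*I*pi/4)|^2 + 1*|-3|^2 + 1*|2*exp(-3*I*pi/4) + exp(-I*pi/4) + 2*exp(3*I*pi/4)|^2 + 1*|2 + I|^2 + 1*|2*exp(-I*pi/4) + exp(-3*I*pi/4) + 2*exp(I*pi/4)|^2]
  = (1/8)[(49) + (5) + (5) + (5) + (9) + (5) + (5) + (5)] = 88/8 = 11.
(Exp terms are combined using exp(i*s)*conj(exp(i*t)) = exp(i*(s-t)), and sums of them are collapsed using the identity that for every m > 1 the m distinct m-th roots of unity sum to 0, e.g. 1 + exp(2*I*pi/3) + exp(-2*I*pi/3) = 0.)
A character is irreducible iff <chi, chi> = 1, so this representation is reducible.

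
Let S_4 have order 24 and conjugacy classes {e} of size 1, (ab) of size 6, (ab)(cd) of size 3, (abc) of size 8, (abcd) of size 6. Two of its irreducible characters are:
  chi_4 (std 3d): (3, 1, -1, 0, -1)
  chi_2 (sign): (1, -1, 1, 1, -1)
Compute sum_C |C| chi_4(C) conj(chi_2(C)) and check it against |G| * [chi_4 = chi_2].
Sum = 0; so <chi_4, chi_2> = 0 (distinct irreducibles are orthogonal).

Derivation: Compute term by term over conjugacy classes (|C| * chi_4(C) * conj(chi_2(C))):
  1*(3)*conj(1) + 6*(1)*conj(-1) + 3*(-1)*conj(1) + 8*(0)*conj(1) + 6*(-1)*conj(-1)
  = (3) + (-6) + (-3) + (0) + (6)
  = 0.
Dividing by |G| = 24 gives 0/24 = 0, matching the row-orthogonality relation <chi_4, chi_2> = [chi_4 = chi_2].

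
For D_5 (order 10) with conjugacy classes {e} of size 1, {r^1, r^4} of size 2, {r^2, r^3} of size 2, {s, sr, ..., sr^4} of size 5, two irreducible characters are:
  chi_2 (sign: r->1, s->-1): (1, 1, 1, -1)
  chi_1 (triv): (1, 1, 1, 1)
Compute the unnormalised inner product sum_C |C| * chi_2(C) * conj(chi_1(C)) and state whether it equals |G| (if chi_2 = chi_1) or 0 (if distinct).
Sum = 0; so <chi_2, chi_1> = 0 (distinct irreducibles are orthogonal).

Reasoning: Compute term by term over conjugacy classes (|C| * chi_2(C) * conj(chi_1(C))):
  1*(1)*conj(1) + 2*(1)*conj(1) + 2*(1)*conj(1) + 5*(-1)*conj(1)
  = (1) + (2) + (2) + (-5)
  = 0.
Dividing by |G| = 10 gives 0/10 = 0, matching the row-orthogonality relation <chi_2, chi_1> = [chi_2 = chi_1].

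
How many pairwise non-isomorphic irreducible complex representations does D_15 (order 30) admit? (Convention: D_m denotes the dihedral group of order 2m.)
9

Solution. The number of irreducible complex representations of a finite group equals its number of conjugacy classes. D_15 has 9 conjugacy classes ((n+3)/2 for n odd), so D_15 (order 30) has exactly 9 irreducible complex representations.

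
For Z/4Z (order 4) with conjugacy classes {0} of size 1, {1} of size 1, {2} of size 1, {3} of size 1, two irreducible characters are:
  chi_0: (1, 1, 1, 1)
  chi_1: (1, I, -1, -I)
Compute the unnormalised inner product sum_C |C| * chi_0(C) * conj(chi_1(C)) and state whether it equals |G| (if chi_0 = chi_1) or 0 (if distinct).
Sum = 0; so <chi_0, chi_1> = 0 (distinct irreducibles are orthogonal).

Reasoning: Compute term by term over conjugacy classes (|C| * chi_0(C) * conj(chi_1(C))):
  1*(1)*conj(1) + 1*(1)*conj(I) + 1*(1)*conj(-1) + 1*(1)*conj(-I)
  = (1) + (-I) + (-1) + (I)
  = 0.
(Exp terms are combined using exp(i*s)*conj(exp(i*t)) = exp(i*(s-t)), and sums of them are collapsed using the identity that for every m > 1 the m distinct m-th roots of unity sum to 0, e.g. 1 + exp(2*I*pi/3) + exp(-2*I*pi/3) = 0.)
Dividing by |G| = 4 gives 0/4 = 0, matching the row-orthogonality relation <chi_0, chi_1> = [chi_0 = chi_1].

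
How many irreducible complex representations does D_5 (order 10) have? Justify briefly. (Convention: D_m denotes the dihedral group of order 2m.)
4

Derivation: The number of irreducible complex representations of a finite group equals its number of conjugacy classes. D_5 has 4 conjugacy classes ((n+3)/2 for n odd), so D_5 (order 10) has exactly 4 irreducible complex representations.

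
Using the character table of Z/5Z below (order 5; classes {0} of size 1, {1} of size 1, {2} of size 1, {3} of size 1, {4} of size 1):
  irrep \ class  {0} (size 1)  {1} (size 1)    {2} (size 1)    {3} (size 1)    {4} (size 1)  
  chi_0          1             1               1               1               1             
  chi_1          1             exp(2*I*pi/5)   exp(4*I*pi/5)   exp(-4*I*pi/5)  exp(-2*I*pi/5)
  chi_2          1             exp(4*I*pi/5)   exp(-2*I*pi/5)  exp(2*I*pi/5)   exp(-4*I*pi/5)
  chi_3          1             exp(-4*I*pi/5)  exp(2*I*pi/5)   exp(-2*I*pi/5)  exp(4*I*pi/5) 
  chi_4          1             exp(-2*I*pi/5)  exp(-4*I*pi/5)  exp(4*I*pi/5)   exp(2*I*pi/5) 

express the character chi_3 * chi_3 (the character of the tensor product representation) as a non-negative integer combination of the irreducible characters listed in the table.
chi_3 tensor chi_3 = chi_1 (all other irreducibles have multiplicity 0).

Details: The character of a tensor product is the pointwise product (chi_3 * chi_3)(C) = chi_3(C) * chi_3(C):
  {0}: (1)*(1), {1}: (exp(-4*I*pi/5))*(exp(-4*I*pi/5)), {2}: (exp(2*I*pi/5))*(exp(2*I*pi/5)), {3}: (exp(-2*I*pi/5))*(exp(-2*I*pi/5)), {4}: (exp(4*I*pi/5))*(exp(4*I*pi/5))
so (chi_3 * chi_3) takes values
  {0} -> 1, {1} -> exp(2*I*pi/5), {2} -> exp(4*I*pi/5), {3} -> exp(-4*I*pi/5), {4} -> exp(-2*I*pi/5).
Now take the inner product of this character with each irreducible chi from the table, <chi_3*chi_3, chi> = (1/5) sum_C |C| (chi_3*chi_3)(C) conj(chi(C)):
  <chi_3*chi_3, chi_0> = (1/5)[1*(1)*conj(1) + 1*(exp(2*I*pi/5))*conj(1) + 1*(exp(4*I*pi/5))*conj(1) + 1*(exp(-4*I*pi/5))*conj(1) + 1*(exp(-2*I*pi/5))*conj(1)]
      = (1/5)[(1) + (exp(2*I*pi/5)) + (exp(4*I*pi/5)) + (exp(-4*I*pi/5)) + (exp(-2*I*pi/5))] = 0/5 = 0
  <chi_3*chi_3, chi_1> = (1/5)[1*(1)*conj(1) + 1*(exp(2*I*pi/5))*conj(exp(2*I*pi/5)) + 1*(exp(4*I*pi/5))*conj(exp(4*I*pi/5)) + 1*(exp(-4*I*pi/5))*conj(exp(-4*I*pi/5)) + 1*(exp(-2*I*pi/5))*conj(exp(-2*I*pi/5))]
      = (1/5)[(1) + (1) + (1) + (1) + (1)] = 5/5 = 1
  <chi_3*chi_3, chi_2> = (1/5)[1*(1)*conj(1) + 1*(exp(2*I*pi/5))*conj(exp(4*I*pi/5)) + 1*(exp(4*I*pi/5))*conj(exp(-2*I*pi/5)) + 1*(exp(-4*I*pi/5))*conj(exp(2*I*pi/5)) + 1*(exp(-2*I*pi/5))*conj(exp(-4*I*pi/5))]
      = (1/5)[(1) + (exp(-2*I*pi/5)) + (exp(-4*I*pi/5)) + (exp(4*I*pi/5)) + (exp(2*I*pi/5))] = 0/5 = 0
  <chi_3*chi_3, chi_3> = (1/5)[1*(1)*conj(1) + 1*(exp(2*I*pi/5))*conj(exp(-4*I*pi/5)) + 1*(exp(4*I*pi/5))*conj(exp(2*I*pi/5)) + 1*(exp(-4*I*pi/5))*conj(exp(-2*I*pi/5)) + 1*(exp(-2*I*pi/5))*conj(exp(4*I*pi/5))]
      = (1/5)[(1) + (exp(-4*I*pi/5)) + (exp(2*I*pi/5)) + (exp(-2*I*pi/5)) + (exp(4*I*pi/5))] = 0/5 = 0
  <chi_3*chi_3, chi_4> = (1/5)[1*(1)*conj(1) + 1*(exp(2*I*pi/5))*conj(exp(-2*I*pi/5)) + 1*(exp(4*I*pi/5))*conj(exp(-4*I*pi/5)) + 1*(exp(-4*I*pi/5))*conj(exp(4*I*pi/5)) + 1*(exp(-2*I*pi/5))*conj(exp(2*I*pi/5))]
      = (1/5)[(1) + (exp(4*I*pi/5)) + (exp(-2*I*pi/5)) + (exp(2*I*pi/5)) + (exp(-4*I*pi/5))] = 0/5 = 0
(Exp terms are combined using exp(i*s)*conj(exp(i*t)) = exp(i*(s-t)), and sums of them are collapsed using the identity that for every m > 1 the m distinct m-th roots of unity sum to 0, e.g. 1 + exp(2*I*pi/3) + exp(-2*I*pi/3) = 0.)
Hence the multiplicities are chi_1: 1. Dimension check: dim(chi_3)*dim(chi_3) = 1*1 = 1 and sum (mult * dim) = 1*1 = 1.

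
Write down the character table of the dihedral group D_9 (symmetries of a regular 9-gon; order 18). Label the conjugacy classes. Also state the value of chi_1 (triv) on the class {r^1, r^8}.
Conjugacy classes: {e} of size 1, {r^1, r^8} of size 2, {r^2, r^7} of size 2, {r^3, r^6} of size 2, {r^4, r^5} of size 2, {s, sr, ..., sr^8} of size 9.
Character table:
  irrep \ class              {e} (size 1)  {r^1, r^8} (size 2)  {r^2, r^7} (size 2)  {r^3, r^6} (size 2)  {r^4, r^5} (size 2)  {s, sr, ..., sr^8} (size 9)
  chi_1 (triv)               1             1                    1                    1                    1                    1                          
  chi_2 (sign: r->1, s->-1)  1             1                    1                    1                    1                    -1                         
  chi_3 (2d, j=1)            2             2*cos(2*pi/9)        2*cos(4*pi/9)        -1                   -2*cos(pi/9)         0                          
  chi_4 (2d, j=2)            2             2*cos(4*pi/9)        -2*cos(pi/9)         -1                   2*cos(2*pi/9)        0                          
  chi_5 (2d, j=3)            2             -1                   -1                   2                    -1                   0                          
  chi_6 (2d, j=4)            2             -2*cos(pi/9)         2*cos(2*pi/9)        -1                   2*cos(4*pi/9)        0                          

Spot check: chi_1 (triv) on {r^1, r^8} = 1.

Working: D_9 has order 2*9 = 18 with 6 conjugacy classes, hence 6 irreducibles. Sum of squared dims 1 + 1 + 4 + 4 + 4 + 4 = 18 = |G|. Linear characters come from the abelianisation; the 2-dimensional irreps have character r^k -> 2*cos(2*pi*j*k/9), reflections -> 0.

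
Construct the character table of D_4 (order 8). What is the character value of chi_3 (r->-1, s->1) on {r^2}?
Conjugacy classes: {e} of size 1, {r^2} of size 1, {r^1, r^3} of size 2, {s, sr^2, ...} of size 2, {sr, sr^3, ...} of size 2.
Character table:
  irrep \ class              {e} (size 1)  {r^2} (size 1)  {r^1, r^3} (size 2)  {s, sr^2, ...} (size 2)  {sr, sr^3, ...} (size 2)
  chi_1 (triv)               1             1               1                    1                        1                       
  chi_2 (sign: r->1, s->-1)  1             1               1                    -1                       -1                      
  chi_3 (r->-1, s->1)        1             1               -1                   1                        -1                      
  chi_4 (r->-1, s->-1)       1             1               -1                   -1                       1                       
  chi_5 (2d, j=1)            2             -2              0                    0                        0                       

Spot check: chi_3 (r->-1, s->1) on {r^2} = 1.

Details: D_4 has order 2*4 = 8 with 5 conjugacy classes, hence 5 irreducibles. Sum of squared dims 1 + 1 + 1 + 1 + 4 = 8 = |G|. Linear characters come from the abelianisation; the 2-dimensional irreps have character r^k -> 2*cos(2*pi*j*k/4), reflections -> 0.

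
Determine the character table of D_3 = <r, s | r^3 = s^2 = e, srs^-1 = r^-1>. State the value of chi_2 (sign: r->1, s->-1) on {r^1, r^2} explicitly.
Conjugacy classes: {e} of size 1, {r^1, r^2} of size 2, {s, sr, ..., sr^2} of size 3.
Character table:
  irrep \ class              {e} (size 1)  {r^1, r^2} (size 2)  {s, sr, ..., sr^2} (size 3)
  chi_1 (triv)               1             1                    1                          
  chi_2 (sign: r->1, s->-1)  1             1                    -1                         
  chi_3 (2d, j=1)            2             -1                   0                          

Spot check: chi_2 (sign: r->1, s->-1) on {r^1, r^2} = 1.

Why: D_3 has order 2*3 = 6 with 3 conjugacy classes, hence 3 irreducibles. Sum of squared dims 1 + 1 + 4 = 6 = |G|. Linear characters come from the abelianisation; the 2-dimensional irreps have character r^k -> 2*cos(2*pi*j*k/3), reflections -> 0.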